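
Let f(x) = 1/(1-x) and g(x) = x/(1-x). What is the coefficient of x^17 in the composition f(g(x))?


First simplify the composition: f(g(x)) = 1/(1 - x/(1-x)) = (1-x)/((1-x) - x) = (1-x)/(1-2x).
Now extract the coefficient. Write (1-x)/(1-2x) = 1/(1-2x) - x/(1-2x).
The coefficient of x^n in 1/(1-2x) is 2^n, and in x/(1-2x) is 2^(n-1) (for n >= 1).
So the coefficient of x^17 is 2^17 - 2^16 = 131072 - 65536 = 65536.

65536


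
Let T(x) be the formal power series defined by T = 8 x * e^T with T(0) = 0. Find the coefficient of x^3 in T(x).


Apply the Lagrange inversion formula: if T = 8 x * phi(T) with phi(t) = e^t, then
[x^n] T = 8^n * (1/n) [t^(n-1)] phi(t)^n = 8^n * (1/n) [t^(n-1)] e^(n t) = 8^n * (1/n) * n^(n-1) / (n-1)! = 8^n * n^(n-1) / n!.
When c = 1 this is the Cayley count of rooted labeled trees on n vertices, divided by n!.
For n = 3: 8^3 * 3^2 / 3! = 512 * 9/6 = 768.

768


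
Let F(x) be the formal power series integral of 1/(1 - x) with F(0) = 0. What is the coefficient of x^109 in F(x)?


1/(1 - x) = sum_{k>=0} x^k. Integrating termwise and using F(0) = 0 gives
F(x) = sum_{k>=0} x^(k+1) / (k+1) = sum_{m>=1} x^m / m = -ln(1 - x).
So the coefficient of x^109 is 1/109 = 1/109.

1/109


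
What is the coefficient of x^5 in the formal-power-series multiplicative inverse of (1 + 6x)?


The inverse is 1/(1 + 6x). Apply the geometric identity 1/(1 - y) = sum_{k>=0} y^k with y = -6x:
1/(1 + 6x) = sum_{k>=0} (-6)^k x^k.
So the coefficient of x^5 is (-6)^5 = -7776.

-7776


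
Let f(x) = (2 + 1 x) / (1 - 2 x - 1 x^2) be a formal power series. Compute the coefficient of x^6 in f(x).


Write f(x) = sum_{k>=0} a_k x^k. Multiplying both sides by 1 - 2 x - 1 x^2 gives
(1 - 2 x - 1 x^2) sum_{k>=0} a_k x^k = 2 + 1 x.
Matching coefficients:
 x^0: a_0 = 2
 x^1: a_1 - 2 a_0 = 1  =>  a_1 = 2*2 + 1 = 5
 x^k (k >= 2): a_k = 2 a_{k-1} + 1 a_{k-2}.
Iterating: a_2 = 12, a_3 = 29, a_4 = 70, a_5 = 169, a_6 = 408.
So the coefficient of x^6 is 408.

408


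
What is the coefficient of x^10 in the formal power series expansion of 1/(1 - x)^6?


The expansion 1/(1 - x)^r = sum_{k>=0} C(k + r - 1, r - 1) x^k follows from the multiset / negative-binomial theorem (or from repeated differentiation of the geometric series).
For r = 6 and k = 10:
C(15, 5) = 1307674368000 / (120 * 3628800) = 3003.

3003


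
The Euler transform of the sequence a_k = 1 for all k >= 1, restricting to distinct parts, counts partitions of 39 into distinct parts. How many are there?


Partitions of 39 into distinct parts can be computed via generating function.
Product (1+x)(1+x^2)(1+x^3)...
The coefficient of x^39 = 982

982


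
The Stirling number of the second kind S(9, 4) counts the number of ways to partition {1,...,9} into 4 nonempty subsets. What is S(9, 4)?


Using the explicit formula S(n,k) = (1/k!) sum_{j=0}^{k} (-1)^(k-j) C(k,j) j^n:
S(9, 4) = 7770
Equivalently, S(n,k) is n! times the coefficient of x^n in the EGF (e^x - 1)^k / k!.

7770


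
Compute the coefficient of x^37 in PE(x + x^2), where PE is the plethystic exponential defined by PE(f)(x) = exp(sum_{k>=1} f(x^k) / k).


With f(x) = x + x^2, the exponent is sum_{k>=1} (x^k + x^(2k)) / k = -ln(1 - x) - ln(1 - x^2). Exponentiating:
PE(x + x^2) = 1 / ((1 - x)(1 - x^2)).
This is the generating function for partitions of n into parts of size 1 or 2. The number of 2's can be any j in 0..18, and the rest are 1's, so
[x^37] = floor(37/2) + 1 = 19.

19


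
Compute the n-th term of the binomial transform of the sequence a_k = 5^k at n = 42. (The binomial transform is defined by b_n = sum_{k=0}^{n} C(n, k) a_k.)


With a_k = 5^k, b_n = sum_{k=0}^{n} C(n, k) 5^k = (1 + 5)^n by the binomial theorem.
For n = 42: (1 + 5)^42 = 6^42 = 481229803398374426442198455156736.

481229803398374426442198455156736


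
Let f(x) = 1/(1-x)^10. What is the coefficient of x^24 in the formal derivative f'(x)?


Differentiate: d/dx [ 1/(1-x)^r ] = r / (1-x)^(r+1).
Here r = 10, so f'(x) = 10 / (1-x)^11.
The expansion of 1/(1-x)^(r+1) has coefficient of x^n equal to C(n+r, r).
So the coefficient of x^24 in f'(x) is
10 * C(34, 10) = 10 * 131128140 = 1311281400

1311281400


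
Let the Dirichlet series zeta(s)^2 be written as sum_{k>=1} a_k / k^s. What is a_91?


The Dirichlet convolution of the constant function 1 with itself gives (1 * 1)(k) = sum_{d | k} 1 = d(k), the number of positive divisors of k.
Since zeta(s) = sum_{k>=1} 1/k^s, we have zeta(s)^2 = sum_{k>=1} d(k)/k^s, so a_k = d(k).
For k = 91: the divisors are 1, 7, 13, 91.
Count = 4.

4


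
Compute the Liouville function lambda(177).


The Liouville function is lambda(k) = (-1)^Omega(k), where Omega(k) counts the prime factors of k with multiplicity.
Factoring: 177 = 3 * 59, so Omega(177) = 2.
lambda(177) = (-1)^2 = 1.

1


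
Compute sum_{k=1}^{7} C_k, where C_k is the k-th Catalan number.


C_1 through C_7: 1, 2, 5, 14, 42, 132, 429
Sum = 1 + 2 + 5 + 14 + 42 + 132 + 429
= 625

625


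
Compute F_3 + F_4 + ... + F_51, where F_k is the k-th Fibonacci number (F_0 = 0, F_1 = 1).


Use the identity sum_{k=0}^{N} F_k = F_{N+2} - 1 (which follows from F_{k+2} - F_{k+1} = F_k). Then
sum_{k=3}^{51} F_k = (F_{53} - 1) - (F_{4} - 1) = F_{53} - F_{4}.
Computing: F_{53} = 53316291173, F_{4} = 3, so
Sum = 53316291173 - 3 = 53316291170.

53316291170


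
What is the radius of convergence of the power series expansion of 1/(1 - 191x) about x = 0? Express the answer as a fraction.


Expanding 1/(1 - 191x) = sum_{k>=0} 191^k x^k, the series converges when |191x| < 1, i.e., |x| < 1/191.
So the radius of convergence is 1/191 = 1/191.

1/191


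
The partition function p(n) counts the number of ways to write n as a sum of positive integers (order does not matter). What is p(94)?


Using the generating function prod_{k>=1} 1/(1-x^k), we compute p(94).
By dynamic programming over parts 1 through 94:
p(94) = 92669720

92669720


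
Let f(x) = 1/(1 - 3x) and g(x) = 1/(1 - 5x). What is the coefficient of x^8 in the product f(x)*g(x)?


The coefficient of x^n in f*g is the Cauchy product: sum_{k=0}^{n} a^k * b^(n-k).
With a=3, b=5, n=8:
sum_{k=0}^{8} 3^k * 5^(8-k)
= 966721

966721


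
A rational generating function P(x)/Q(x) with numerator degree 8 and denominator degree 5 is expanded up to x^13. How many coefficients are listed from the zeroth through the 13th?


Expanding up to x^13 gives the coefficients for x^0, x^1, ..., x^13.
That is 13 + 1 = 14 coefficients in total.

14


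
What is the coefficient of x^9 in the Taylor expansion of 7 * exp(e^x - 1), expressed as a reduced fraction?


exp(e^x - 1) = sum_{k>=0} Bell_k x^k / k!, where Bell_k is the k-th Bell number.
So the coefficient of x^9 is 7 * Bell_9 / 9!.
Computing: Bell_9 = 21147 and 9! = 362880, giving
7 * 21147/362880 = 7049/17280.

7049/17280


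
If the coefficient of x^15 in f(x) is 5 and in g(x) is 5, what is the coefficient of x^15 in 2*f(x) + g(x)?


Scalar multiplication scales coefficients: 2 * 5 = 10.
Then add the g coefficient: 10 + 5
= 15

15


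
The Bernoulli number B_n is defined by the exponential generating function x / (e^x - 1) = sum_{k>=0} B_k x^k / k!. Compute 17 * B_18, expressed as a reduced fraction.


Bernoulli numbers can also be computed recursively via B_0 = 1 and sum_{j=0}^{m} C(m+1, j) B_j = 0 for m >= 1. Odd-index Bernoulli numbers vanish for k >= 3.
Computing B_18 = 43867/798, so 17 * B_18 = 17 * 43867/798 = 745739/798.

745739/798


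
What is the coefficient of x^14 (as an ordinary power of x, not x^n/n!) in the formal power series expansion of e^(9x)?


The exponential series is e^y = sum_{k>=0} y^k / k!. Substituting y = 9x gives
e^(9x) = sum_{k>=0} 9^k x^k / k!.
So the coefficient of x^n is a^n/n! with a = 9, n = 14:
9^14 / 14! = 22876792454961/87178291200 = 94143178827/358758400

94143178827/358758400


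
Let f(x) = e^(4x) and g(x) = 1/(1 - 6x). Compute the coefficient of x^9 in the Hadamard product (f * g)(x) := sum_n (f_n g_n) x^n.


Expanding: f_k = 4^k/k! (from e^(4x)) and g_k = 6^k (from 1/(1 - 6x)). So the Hadamard coefficient (f * g)_k = 4^k 6^k / k! = (24)^k / k!.
For k = 9: 24^9/9! = 2641807540224/362880 = 254803968/35.

254803968/35


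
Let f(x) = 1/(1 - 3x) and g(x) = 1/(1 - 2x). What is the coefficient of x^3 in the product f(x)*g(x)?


The coefficient of x^n in f*g is the Cauchy product: sum_{k=0}^{n} a^k * b^(n-k).
With a=3, b=2, n=3:
sum_{k=0}^{3} 3^k * 2^(3-k)
= 65

65


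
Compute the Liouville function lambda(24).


The Liouville function is lambda(k) = (-1)^Omega(k), where Omega(k) counts the prime factors of k with multiplicity.
Factoring: 24 = 2 * 2 * 2 * 3, so Omega(24) = 4.
lambda(24) = (-1)^4 = 1.

1


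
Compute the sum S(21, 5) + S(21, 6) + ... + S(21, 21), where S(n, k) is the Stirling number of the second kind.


By definition, S(n, k) counts partitions of an n-set into exactly k nonempty blocks.
Computing row n = 21 for k = 5..21:
S(21, k): 3791262568401, 26585679462804, 82310957214948, 132511015347084, 123272476465204, 71187132291275, 26826851689001, 6833042030178, 1204909218331, 149304004500, 13087462580, 809944464, 34952799, 1023435, 19285, 210, 1
Sum = 474686563694500.

474686563694500


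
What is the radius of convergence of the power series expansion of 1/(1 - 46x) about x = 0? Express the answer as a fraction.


Expanding 1/(1 - 46x) = sum_{k>=0} 46^k x^k, the series converges when |46x| < 1, i.e., |x| < 1/46.
So the radius of convergence is 1/46 = 1/46.

1/46


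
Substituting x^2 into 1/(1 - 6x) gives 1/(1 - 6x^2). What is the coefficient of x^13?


Since 1/(1 - 6x^2) only has even powers of x,
the coefficient of x^13 (odd) is 0.

0


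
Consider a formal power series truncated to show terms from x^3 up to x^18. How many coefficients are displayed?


From x^3 to x^18 inclusive, the count is 18 - 3 + 1 = 16.

16


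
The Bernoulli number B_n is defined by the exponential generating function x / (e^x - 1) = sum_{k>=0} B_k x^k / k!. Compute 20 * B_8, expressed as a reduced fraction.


Bernoulli numbers can also be computed recursively via B_0 = 1 and sum_{j=0}^{m} C(m+1, j) B_j = 0 for m >= 1. Odd-index Bernoulli numbers vanish for k >= 3.
Computing B_8 = -1/30, so 20 * B_8 = 20 * -1/30 = -2/3.

-2/3


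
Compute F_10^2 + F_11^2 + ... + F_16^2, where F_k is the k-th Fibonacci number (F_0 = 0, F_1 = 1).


There is a standard identity sum_{k=0}^{N} F_k^2 = F_N * F_{N+1} (proved inductively from the telescoping relation F_k^2 = F_k F_{k+1} - F_{k-1} F_k). Then
sum_{k=10}^{16} F_k^2 = F_16 F_17 - F_9 F_10.
Computing: F_16 = 987, F_17 = 1597, F_9 = 34, F_10 = 55.
Sum = 987 * 1597 - 34 * 55 = 1574369.

1574369


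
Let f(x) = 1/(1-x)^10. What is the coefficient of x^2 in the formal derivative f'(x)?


Differentiate: d/dx [ 1/(1-x)^r ] = r / (1-x)^(r+1).
Here r = 10, so f'(x) = 10 / (1-x)^11.
The expansion of 1/(1-x)^(r+1) has coefficient of x^n equal to C(n+r, r).
So the coefficient of x^2 in f'(x) is
10 * C(12, 10) = 10 * 66 = 660

660


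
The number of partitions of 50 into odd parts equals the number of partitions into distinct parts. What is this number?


Computing partitions of 50 into odd parts (1, 3, 5, ...):
Using the generating function prod_{k>=0} 1/(1-x^(2k+1)),
the count is 3658

3658


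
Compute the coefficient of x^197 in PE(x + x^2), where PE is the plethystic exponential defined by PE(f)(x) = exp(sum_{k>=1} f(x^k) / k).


With f(x) = x + x^2, the exponent is sum_{k>=1} (x^k + x^(2k)) / k = -ln(1 - x) - ln(1 - x^2). Exponentiating:
PE(x + x^2) = 1 / ((1 - x)(1 - x^2)).
This is the generating function for partitions of n into parts of size 1 or 2. The number of 2's can be any j in 0..98, and the rest are 1's, so
[x^197] = floor(197/2) + 1 = 99.

99


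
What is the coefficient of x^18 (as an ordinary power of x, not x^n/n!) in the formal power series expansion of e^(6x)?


The exponential series is e^y = sum_{k>=0} y^k / k!. Substituting y = 6x gives
e^(6x) = sum_{k>=0} 6^k x^k / k!.
So the coefficient of x^n is a^n/n! with a = 6, n = 18:
6^18 / 18! = 101559956668416/6402373705728000 = 236196/14889875

236196/14889875


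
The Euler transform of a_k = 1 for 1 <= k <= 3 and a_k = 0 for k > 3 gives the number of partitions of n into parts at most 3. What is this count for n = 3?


Partitions of 3 into parts at most 3:
Using generating function (1-x)^(-1)(1-x^2)^(-1)(1-x^3)^(-1),
the coefficient of x^3 = 3

3


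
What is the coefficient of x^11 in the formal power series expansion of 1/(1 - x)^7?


The expansion 1/(1 - x)^r = sum_{k>=0} C(k + r - 1, r - 1) x^k follows from the multiset / negative-binomial theorem (or from repeated differentiation of the geometric series).
For r = 7 and k = 11:
C(17, 6) = 355687428096000 / (720 * 39916800) = 12376.

12376


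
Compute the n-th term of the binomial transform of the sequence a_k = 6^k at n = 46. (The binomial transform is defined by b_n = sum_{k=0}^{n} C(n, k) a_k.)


With a_k = 6^k, b_n = sum_{k=0}^{n} C(n, k) 6^k = (1 + 6)^n by the binomial theorem.
For n = 46: (1 + 6)^46 = 7^46 = 749048330965186233494494102694564493649.

749048330965186233494494102694564493649


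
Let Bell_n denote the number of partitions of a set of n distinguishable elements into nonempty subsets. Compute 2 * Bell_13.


Bell_13 can be computed from the Bell triangle or from Dobinski's identity Bell_n = (1/e) * sum_{k>=0} k^n / k!.
Computing Bell_13 = 27644437.
Then 2 * 27644437 = 55288874.

55288874


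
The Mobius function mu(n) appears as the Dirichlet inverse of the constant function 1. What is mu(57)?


57 = 3 * 19 (all distinct primes).
mu(57) = (-1)^2 = 1

1


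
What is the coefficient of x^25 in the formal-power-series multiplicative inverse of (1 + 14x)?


The inverse is 1/(1 + 14x). Apply the geometric identity 1/(1 - y) = sum_{k>=0} y^k with y = -14x:
1/(1 + 14x) = sum_{k>=0} (-14)^k x^k.
So the coefficient of x^25 is (-14)^25 = -44998795805848373114515226624.

-44998795805848373114515226624


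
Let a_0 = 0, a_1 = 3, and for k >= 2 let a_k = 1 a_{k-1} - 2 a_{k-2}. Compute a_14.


Iterating the recurrence forward:
a_0 = 0
a_1 = 3
a_2 = 1*3 - 2*0 = 3
a_3 = 1*3 - 2*3 = -3
a_4 = 1*-3 - 2*3 = -9
a_5 = 1*-9 - 2*-3 = -3
a_6 = 1*-3 - 2*-9 = 15
a_7 = 1*15 - 2*-3 = 21
a_8 = 1*21 - 2*15 = -9
a_9 = 1*-9 - 2*21 = -51
a_10 = 1*-51 - 2*-9 = -33
a_11 = 1*-33 - 2*-51 = 69
a_12 = 1*69 - 2*-33 = 135
a_13 = 1*135 - 2*69 = -3
a_14 = 1*-3 - 2*135 = -273
So a_14 = -273.

-273


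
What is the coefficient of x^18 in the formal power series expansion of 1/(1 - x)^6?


The negative binomial / multiset identity is
1/(1 - x)^r = sum_{k>=0} C(k + r - 1, r - 1) x^k.
Here r = 6 and k = 18, so the coefficient is
C(18 + 5, 5) = C(23, 5)
= 33649

33649


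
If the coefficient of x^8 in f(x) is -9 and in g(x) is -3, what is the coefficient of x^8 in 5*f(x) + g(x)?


Scalar multiplication scales coefficients: 5 * -9 = -45.
Then add the g coefficient: -45 + -3
= -48

-48


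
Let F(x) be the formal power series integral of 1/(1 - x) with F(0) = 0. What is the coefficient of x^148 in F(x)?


1/(1 - x) = sum_{k>=0} x^k. Integrating termwise and using F(0) = 0 gives
F(x) = sum_{k>=0} x^(k+1) / (k+1) = sum_{m>=1} x^m / m = -ln(1 - x).
So the coefficient of x^148 is 1/148 = 1/148.

1/148


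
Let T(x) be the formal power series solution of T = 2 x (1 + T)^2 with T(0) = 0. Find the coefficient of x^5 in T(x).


Apply the Lagrange inversion formula: if T = 2 x * phi(T) with phi(t) = (1 + t)^2, then [x^n] T = 2^n * (1/n) [t^(n-1)] phi(t)^n = 2^n * (1/n) [t^(n-1)] (1 + t)^(2n) = 2^n * (1/n) C(2n, n-1).
Using the identity C(2n, n-1) = C(2n, n) * n / (n+1), the unscaled factor equals C(2n, n) / (n+1) = C_n, the n-th Catalan number.
For n = 5: C_5 = C(10, 5) / 6 = 252/6 = 42.
With the 2^5 = 32 factor, the coefficient is 32 * 42 = 1344.

1344


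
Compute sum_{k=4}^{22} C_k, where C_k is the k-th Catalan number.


C_4 through C_22: 14, 42, 132, 429, 1430, 4862, 16796, 58786, 208012, 742900, 2674440, 9694845, 35357670, 129644790, 477638700, 1767263190, 6564120420, 24466267020, 91482563640
Sum = 14 + 42 + 132 + 429 + 1430 + 4862 + 16796 + 58786 + 208012 + 742900 + 2674440 + 9694845 + 35357670 + 129644790 + 477638700 + 1767263190 + 6564120420 + 24466267020 + 91482563640
= 124936258118

124936258118


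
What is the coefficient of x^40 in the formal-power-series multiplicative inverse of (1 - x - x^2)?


Let the inverse be f(x) = sum_{k>=0} a_k x^k. From f(x) * (1 - x - x^2) = 1 and matching coefficients:
 x^0: a_0 = 1.
 x^1: a_1 - a_0 = 0, so a_1 = 1.
 x^k (k >= 2): a_k - a_{k-1} - a_{k-2} = 0, i.e. a_k = a_{k-1} + a_{k-2}.
This is the Fibonacci-type recurrence shifted so that a_0 = a_1 = 1.
Iterating: a_0=1, a_1=1, a_2=2, a_3=3, a_4=5, a_5=8, a_6=13, a_7=21, a_8=34, a_9=55, ...
a_40 = 165580141.

165580141


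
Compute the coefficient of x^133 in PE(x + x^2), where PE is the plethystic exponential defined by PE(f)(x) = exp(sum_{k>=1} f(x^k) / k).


With f(x) = x + x^2, the exponent is sum_{k>=1} (x^k + x^(2k)) / k = -ln(1 - x) - ln(1 - x^2). Exponentiating:
PE(x + x^2) = 1 / ((1 - x)(1 - x^2)).
This is the generating function for partitions of n into parts of size 1 or 2. The number of 2's can be any j in 0..66, and the rest are 1's, so
[x^133] = floor(133/2) + 1 = 67.

67


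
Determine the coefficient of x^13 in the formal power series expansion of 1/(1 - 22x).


The geometric series identity gives 1/(1 - c x) = sum_{k>=0} c^k x^k, so the coefficient of x^k is c^k.
Here c = 22 and k = 13.
Computing: 22^13 = 282810057883082752

282810057883082752


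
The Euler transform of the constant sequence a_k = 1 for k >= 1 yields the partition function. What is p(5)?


The Euler transform converts the sequence a_k = 1 into the number of integer partitions.
Using the recurrence or dynamic programming:
p(5) = 7

7


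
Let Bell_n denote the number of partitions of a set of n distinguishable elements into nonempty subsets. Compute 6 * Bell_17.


Bell_17 can be computed from the Bell triangle or from Dobinski's identity Bell_n = (1/e) * sum_{k>=0} k^n / k!.
Computing Bell_17 = 82864869804.
Then 6 * 82864869804 = 497189218824.

497189218824


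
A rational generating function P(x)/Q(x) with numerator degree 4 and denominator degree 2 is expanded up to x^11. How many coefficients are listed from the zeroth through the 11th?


Expanding up to x^11 gives the coefficients for x^0, x^1, ..., x^11.
That is 11 + 1 = 12 coefficients in total.

12


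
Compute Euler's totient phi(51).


phi(n) counts integers in [1, n] coprime to n. Using the multiplicative formula phi(n) = n * prod_{p | n} (1 - 1/p):
51 = 3 * 17, so
phi(51) = 51 * (1 - 1/3) * (1 - 1/17) = 32.

32


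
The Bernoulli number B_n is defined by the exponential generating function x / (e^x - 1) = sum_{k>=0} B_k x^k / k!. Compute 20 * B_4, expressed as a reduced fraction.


Bernoulli numbers can also be computed recursively via B_0 = 1 and sum_{j=0}^{m} C(m+1, j) B_j = 0 for m >= 1. Odd-index Bernoulli numbers vanish for k >= 3.
Computing B_4 = -1/30, so 20 * B_4 = 20 * -1/30 = -2/3.

-2/3


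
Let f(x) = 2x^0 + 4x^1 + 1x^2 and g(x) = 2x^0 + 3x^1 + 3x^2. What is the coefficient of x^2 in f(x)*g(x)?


Cauchy product at x^2:
2*3 + 4*3 + 1*2
= 20

20


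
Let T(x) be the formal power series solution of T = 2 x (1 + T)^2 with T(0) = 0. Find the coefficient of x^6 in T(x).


Apply the Lagrange inversion formula: if T = 2 x * phi(T) with phi(t) = (1 + t)^2, then [x^n] T = 2^n * (1/n) [t^(n-1)] phi(t)^n = 2^n * (1/n) [t^(n-1)] (1 + t)^(2n) = 2^n * (1/n) C(2n, n-1).
Using the identity C(2n, n-1) = C(2n, n) * n / (n+1), the unscaled factor equals C(2n, n) / (n+1) = C_n, the n-th Catalan number.
For n = 6: C_6 = C(12, 6) / 7 = 924/7 = 132.
With the 2^6 = 64 factor, the coefficient is 64 * 132 = 8448.

8448


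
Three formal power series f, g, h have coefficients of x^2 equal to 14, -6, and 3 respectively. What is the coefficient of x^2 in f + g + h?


Series addition is componentwise:
14 + -6 + 3
= 11

11


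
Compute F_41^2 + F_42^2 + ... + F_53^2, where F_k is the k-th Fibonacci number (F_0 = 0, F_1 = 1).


There is a standard identity sum_{k=0}^{N} F_k^2 = F_N * F_{N+1} (proved inductively from the telescoping relation F_k^2 = F_k F_{k+1} - F_{k-1} F_k). Then
sum_{k=41}^{53} F_k^2 = F_53 F_54 - F_40 F_41.
Computing: F_53 = 53316291173, F_54 = 86267571272, F_40 = 102334155, F_41 = 165580141.
Sum = 53316291173 * 86267571272 - 102334155 * 165580141 = 4599450004221667966201.

4599450004221667966201


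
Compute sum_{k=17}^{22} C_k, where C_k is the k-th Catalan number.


C_17 through C_22: 129644790, 477638700, 1767263190, 6564120420, 24466267020, 91482563640
Sum = 129644790 + 477638700 + 1767263190 + 6564120420 + 24466267020 + 91482563640
= 124887497760

124887497760


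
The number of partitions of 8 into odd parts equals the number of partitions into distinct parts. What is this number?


Computing partitions of 8 into odd parts (1, 3, 5, ...):
Using the generating function prod_{k>=0} 1/(1-x^(2k+1)),
the count is 6

6


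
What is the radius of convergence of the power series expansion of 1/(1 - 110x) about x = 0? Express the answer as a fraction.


Expanding 1/(1 - 110x) = sum_{k>=0} 110^k x^k, the series converges when |110x| < 1, i.e., |x| < 1/110.
So the radius of convergence is 1/110 = 1/110.

1/110


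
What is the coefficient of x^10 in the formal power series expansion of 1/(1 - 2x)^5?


The general identity 1/(1 - c x)^r = sum_{k>=0} c^k C(k + r - 1, r - 1) x^k follows by substituting y = c x into 1/(1 - y)^r = sum_{k>=0} C(k + r - 1, r - 1) y^k.
For c = 2, r = 5, k = 10:
2^10 * C(14, 4) = 1024 * 1001 = 1025024.

1025024


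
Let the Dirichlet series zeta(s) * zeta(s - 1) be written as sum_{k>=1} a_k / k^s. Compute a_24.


Convolution gives a_k = sum_{d | k} d * 1 = sum_{d | k} d = sigma(k), the sum of positive divisors of k.
For k = 24, the divisors are 1, 2, 3, 4, 6, 8, 12, 24, so
sigma(24) = 1 + 2 + 3 + 4 + 6 + 8 + 12 + 24 = 60.

60


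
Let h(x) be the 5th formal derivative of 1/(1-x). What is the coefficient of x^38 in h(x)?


Differentiating 5 times: d^5/dx^5 [1/(1-x)] = 5!/(1-x)^6.
The expansion 1/(1-x)^6 = sum_{k>=0} C(k+5, 5) x^k, so the coefficient of x^n in 5!/(1-x)^6 is 5! * C(n+5, 5).
For n = 38: 120 * C(43, 5) = 120 * 962598 = 115511760

115511760


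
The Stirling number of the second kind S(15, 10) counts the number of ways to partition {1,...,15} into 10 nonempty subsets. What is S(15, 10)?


Using the explicit formula S(n,k) = (1/k!) sum_{j=0}^{k} (-1)^(k-j) C(k,j) j^n:
S(15, 10) = 12662650
Equivalently, S(n,k) is n! times the coefficient of x^n in the EGF (e^x - 1)^k / k!.

12662650


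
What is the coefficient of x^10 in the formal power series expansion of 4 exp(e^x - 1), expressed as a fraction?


exp(e^x - 1) is the exponential generating function for the Bell numbers Bell_k: exp(e^x - 1) = sum_{k>=0} Bell_k x^k / k!.
So the coefficient of x^10 in 4 exp(e^x - 1) is 4 Bell_10 / 10!.
Computing: Bell_10 = 115975 and 10! = 3628800, giving
4 * 115975/3628800 = 4639/36288.

4639/36288


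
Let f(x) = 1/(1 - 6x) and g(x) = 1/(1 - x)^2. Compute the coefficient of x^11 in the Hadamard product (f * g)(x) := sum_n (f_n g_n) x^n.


f has coefficients f_k = 6^k. For g = 1/(1 - x)^2 the coefficient is g_k = C(k + 1, 1) = k + 1. The Hadamard coefficient is (f * g)_k = 6^k * (k + 1).
For k = 11: 6^11 * 12 = 362797056 * 12 = 4353564672.

4353564672


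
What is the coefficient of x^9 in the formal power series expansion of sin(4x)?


The Maclaurin series is sin(t) = sum_{k>=0} (-1)^k t^(2k+1) / (2k+1)!, so substituting t = 4x, only odd powers of x are nonzero, with coefficient of x^(2k+1) equal to (-1)^k 4^(2k+1) / (2k+1)!.
Write 9 = 2*4 + 1, giving the coefficient (-1)^4 * 4^9 / 9! = 262144/362880 = 2048/2835.

2048/2835


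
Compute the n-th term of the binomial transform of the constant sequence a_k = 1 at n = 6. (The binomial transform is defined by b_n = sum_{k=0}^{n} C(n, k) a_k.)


With a_k = 1 for all k, b_n = sum_{k=0}^{n} C(n, k) = 2^n by the binomial theorem.
For n = 6: 2^6 = 64.

64


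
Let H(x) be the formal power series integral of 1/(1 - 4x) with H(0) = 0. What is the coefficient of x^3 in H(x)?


1/(1 - 4x) = sum_{k>=0} 4^k x^k. Integrating termwise with H(0) = 0:
H(x) = sum_{k>=0} 4^k x^(k+1) / (k+1) = sum_{m>=1} 4^(m-1) x^m / m.
For m = 3: 4^2/3 = 16/3 = 16/3.

16/3


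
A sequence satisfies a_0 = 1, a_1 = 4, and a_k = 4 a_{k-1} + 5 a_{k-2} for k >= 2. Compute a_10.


The characteristic equation is t^2 - 4 t - 5 = 0, with roots r_1 = 5 and r_2 = -1 (so c_1 = r_1 + r_2, c_2 = -r_1 r_2 as required).
One can use the closed form a_n = A r_1^n + B r_2^n, but direct iteration is more reliable:
a_0 = 1, a_1 = 4, a_2 = 21, a_3 = 104, a_4 = 521, a_5 = 2604, a_6 = 13021, a_7 = 65104, a_8 = 325521, a_9 = 1627604, a_10 = 8138021.
So a_10 = 8138021.

8138021


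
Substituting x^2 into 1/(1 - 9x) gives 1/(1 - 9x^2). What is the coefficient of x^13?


Since 1/(1 - 9x^2) only has even powers of x,
the coefficient of x^13 (odd) is 0.

0


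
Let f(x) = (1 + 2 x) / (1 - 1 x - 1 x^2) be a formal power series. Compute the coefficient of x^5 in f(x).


Write f(x) = sum_{k>=0} a_k x^k. Multiplying both sides by 1 - 1 x - 1 x^2 gives
(1 - 1 x - 1 x^2) sum_{k>=0} a_k x^k = 1 + 2 x.
Matching coefficients:
 x^0: a_0 = 1
 x^1: a_1 - 1 a_0 = 2  =>  a_1 = 1*1 + 2 = 3
 x^k (k >= 2): a_k = 1 a_{k-1} + 1 a_{k-2}.
Iterating: a_2 = 4, a_3 = 7, a_4 = 11, a_5 = 18.
So the coefficient of x^5 is 18.

18


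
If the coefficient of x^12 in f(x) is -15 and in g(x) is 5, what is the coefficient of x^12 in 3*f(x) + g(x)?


Scalar multiplication scales coefficients: 3 * -15 = -45.
Then add the g coefficient: -45 + 5
= -40

-40


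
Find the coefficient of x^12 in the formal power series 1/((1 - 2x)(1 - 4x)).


By partial fractions or Cauchy convolution:
The coefficient equals sum_{k=0}^{12} 2^k * 4^(12-k).
= 33550336

33550336


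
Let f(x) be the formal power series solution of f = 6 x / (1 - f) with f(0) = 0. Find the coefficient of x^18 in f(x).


Apply Lagrange inversion: f = 6 x * phi(f) with phi(t) = 1/(1 - t), so
[x^n] f = 6^n * (1/n) [t^(n-1)] phi(t)^n = 6^n * (1/n) [t^(n-1)] (1 - t)^(-n) = 6^n * (1/n) C(2n - 2, n - 1) = 6^n * C_{n-1}.
For n = 18: C_17 = C(34, 17) / 18 = 2333606220/18 = 129644790.
With the 6^18 = 101559956668416 factor, the coefficient is 101559956668416 * 129644790 = 13166719254685891952640.

13166719254685891952640


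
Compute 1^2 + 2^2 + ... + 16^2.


This power sum has a closed form given by Faulhaber's formula
sum_{k=1}^{m} k^p = (1 / (p + 1)) * sum_{j=0}^{p} C(p + 1, j) B_j m^(p + 1 - j),
but for small m direct computation is fastest:
1 + 4 + 9 + 16 + 25 + 36 + 49 + 64 + 81 + 100 + 121 + 144 + 169 + 196 + 225 + 256 = 1496.

1496


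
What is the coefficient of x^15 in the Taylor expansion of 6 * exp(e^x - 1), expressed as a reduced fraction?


exp(e^x - 1) = sum_{k>=0} Bell_k x^k / k!, where Bell_k is the k-th Bell number.
So the coefficient of x^15 is 6 * Bell_15 / 15!.
Computing: Bell_15 = 1382958545 and 15! = 1307674368000, giving
6 * 1382958545/1307674368000 = 276591709/43589145600.

276591709/43589145600


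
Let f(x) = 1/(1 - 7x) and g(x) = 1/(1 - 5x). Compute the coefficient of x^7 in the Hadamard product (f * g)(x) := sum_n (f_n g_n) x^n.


f has coefficients f_k = 7^k and g has coefficients g_k = 5^k, so the Hadamard product has coefficient (f*g)_k = 7^k * 5^k = 35^k.
For k = 7: 35^7 = 64339296875.

64339296875


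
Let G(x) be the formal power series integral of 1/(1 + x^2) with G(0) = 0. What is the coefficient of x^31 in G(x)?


1/(1 + x^2) = sum_{j>=0} (-1)^j x^(2j). Integrating termwise with G(0) = 0:
G(x) = sum_{j>=0} (-1)^j x^(2j+1) / (2j+1) = arctan(x).
Only odd powers are nonzero. For x^31 write 31 = 2*15 + 1, giving
(-1)^15 / 31 = -1/31 = -1/31.

-1/31


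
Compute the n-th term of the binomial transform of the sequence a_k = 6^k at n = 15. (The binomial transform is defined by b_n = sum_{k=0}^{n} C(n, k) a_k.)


With a_k = 6^k, b_n = sum_{k=0}^{n} C(n, k) 6^k = (1 + 6)^n by the binomial theorem.
For n = 15: (1 + 6)^15 = 7^15 = 4747561509943.

4747561509943


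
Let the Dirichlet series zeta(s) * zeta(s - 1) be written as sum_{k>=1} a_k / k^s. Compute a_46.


Convolution gives a_k = sum_{d | k} d * 1 = sum_{d | k} d = sigma(k), the sum of positive divisors of k.
For k = 46, the divisors are 1, 2, 23, 46, so
sigma(46) = 1 + 2 + 23 + 46 = 72.

72


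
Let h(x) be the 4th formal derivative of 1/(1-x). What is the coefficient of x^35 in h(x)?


Differentiating 4 times: d^4/dx^4 [1/(1-x)] = 4!/(1-x)^5.
The expansion 1/(1-x)^5 = sum_{k>=0} C(k+4, 4) x^k, so the coefficient of x^n in 4!/(1-x)^5 is 4! * C(n+4, 4).
For n = 35: 24 * C(39, 4) = 24 * 82251 = 1974024

1974024


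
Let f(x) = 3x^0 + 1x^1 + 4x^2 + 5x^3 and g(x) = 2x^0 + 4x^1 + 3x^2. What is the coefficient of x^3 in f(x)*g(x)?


Cauchy product at x^3:
1*3 + 4*4 + 5*2
= 29

29


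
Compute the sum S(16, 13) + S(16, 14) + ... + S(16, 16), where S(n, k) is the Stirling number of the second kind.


By definition, S(n, k) counts partitions of an n-set into exactly k nonempty blocks.
Computing row n = 16 for k = 13..16:
S(16, k): 165620, 6020, 120, 1
Sum = 171761.

171761


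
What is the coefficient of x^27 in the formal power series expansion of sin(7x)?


The Maclaurin series is sin(t) = sum_{k>=0} (-1)^k t^(2k+1) / (2k+1)!, so substituting t = 7x, only odd powers of x are nonzero, with coefficient of x^(2k+1) equal to (-1)^k 7^(2k+1) / (2k+1)!.
Write 27 = 2*13 + 1, giving the coefficient (-1)^13 * 7^27 / 27! = -65712362363534280139543/10888869450418352160768000000 = -191581231380566414401/31745975074105982976000000.

-191581231380566414401/31745975074105982976000000


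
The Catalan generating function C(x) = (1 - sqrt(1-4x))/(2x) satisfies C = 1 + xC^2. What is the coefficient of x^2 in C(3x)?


Substituting x -> 3x scales the n-th coefficient by 3^n, so [x^2] C(3x) = 3^2 * C_2.
C_2 = C(2*2, 2)/(3) = 6/3 = 2.
So 3^2 * 2 = 9 * 2 = 18.

18


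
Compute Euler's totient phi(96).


phi(n) counts integers in [1, n] coprime to n. Using the multiplicative formula phi(n) = n * prod_{p | n} (1 - 1/p):
96 = 2^5 * 3, so
phi(96) = 96 * (1 - 1/2) * (1 - 1/3) = 32.

32


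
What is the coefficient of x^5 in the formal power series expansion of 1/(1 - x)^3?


The expansion 1/(1 - x)^r = sum_{k>=0} C(k + r - 1, r - 1) x^k follows from the multiset / negative-binomial theorem (or from repeated differentiation of the geometric series).
For r = 3 and k = 5:
C(7, 2) = 5040 / (2 * 120) = 21.

21


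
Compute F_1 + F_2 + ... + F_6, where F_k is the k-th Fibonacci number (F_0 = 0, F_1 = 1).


Use the identity sum_{k=0}^{N} F_k = F_{N+2} - 1 (which follows from F_{k+2} - F_{k+1} = F_k). Then
sum_{k=1}^{6} F_k = (F_{8} - 1) - (F_{2} - 1) = F_{8} - F_{2}.
Computing: F_{8} = 21, F_{2} = 1, so
Sum = 21 - 1 = 20.

20


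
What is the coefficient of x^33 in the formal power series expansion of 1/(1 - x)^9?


The negative binomial / multiset identity is
1/(1 - x)^r = sum_{k>=0} C(k + r - 1, r - 1) x^k.
Here r = 9 and k = 33, so the coefficient is
C(33 + 8, 8) = C(41, 8)
= 95548245

95548245


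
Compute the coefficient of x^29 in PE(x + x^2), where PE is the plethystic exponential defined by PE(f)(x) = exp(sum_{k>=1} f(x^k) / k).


With f(x) = x + x^2, the exponent is sum_{k>=1} (x^k + x^(2k)) / k = -ln(1 - x) - ln(1 - x^2). Exponentiating:
PE(x + x^2) = 1 / ((1 - x)(1 - x^2)).
This is the generating function for partitions of n into parts of size 1 or 2. The number of 2's can be any j in 0..14, and the rest are 1's, so
[x^29] = floor(29/2) + 1 = 15.

15


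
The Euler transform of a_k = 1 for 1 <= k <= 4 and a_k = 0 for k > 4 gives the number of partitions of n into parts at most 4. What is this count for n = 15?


Partitions of 15 into parts at most 4:
Using generating function (1-x)^(-1)(1-x^2)^(-1)...(1-x^4)^(-1),
the coefficient of x^15 = 54

54


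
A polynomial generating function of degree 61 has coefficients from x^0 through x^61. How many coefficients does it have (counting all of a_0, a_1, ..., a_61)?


A polynomial of degree 61 takes the form a_0 + a_1 x + ... + a_61 x^61.
The number of coefficients is 61 + 1 = 62.

62


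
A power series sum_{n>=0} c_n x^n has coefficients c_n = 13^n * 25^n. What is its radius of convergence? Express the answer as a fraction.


By the root test (Cauchy-Hadamard), the radius is R = 1 / limsup_n |c_n|^(1/n).
Here |c_n|^(1/n) = (13^n * 25^n)^(1/n) = 13 * 25 = 325 for all n.
So R = 1/325 = 1/325.

1/325


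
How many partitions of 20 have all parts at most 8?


Using the generating function (1-x)^(-1)(1-x^2)^(-1)...(1-x^8)^(-1),
the coefficient of x^20 counts these restricted partitions.
Result = 434

434


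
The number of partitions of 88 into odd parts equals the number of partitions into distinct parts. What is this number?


Computing partitions of 88 into odd parts (1, 3, 5, ...):
Using the generating function prod_{k>=0} 1/(1-x^(2k+1)),
the count is 159046

159046


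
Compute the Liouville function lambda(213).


The Liouville function is lambda(k) = (-1)^Omega(k), where Omega(k) counts the prime factors of k with multiplicity.
Factoring: 213 = 3 * 71, so Omega(213) = 2.
lambda(213) = (-1)^2 = 1.

1


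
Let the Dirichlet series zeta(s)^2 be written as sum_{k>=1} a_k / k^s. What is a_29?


The Dirichlet convolution of the constant function 1 with itself gives (1 * 1)(k) = sum_{d | k} 1 = d(k), the number of positive divisors of k.
Since zeta(s) = sum_{k>=1} 1/k^s, we have zeta(s)^2 = sum_{k>=1} d(k)/k^s, so a_k = d(k).
For k = 29: the divisors are 1, 29.
Count = 2.

2


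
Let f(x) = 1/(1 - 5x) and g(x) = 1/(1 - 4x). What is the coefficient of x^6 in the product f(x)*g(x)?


The coefficient of x^n in f*g is the Cauchy product: sum_{k=0}^{n} a^k * b^(n-k).
With a=5, b=4, n=6:
sum_{k=0}^{6} 5^k * 4^(6-k)
= 61741

61741


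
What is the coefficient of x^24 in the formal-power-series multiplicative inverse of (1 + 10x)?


The inverse is 1/(1 + 10x). Apply the geometric identity 1/(1 - y) = sum_{k>=0} y^k with y = -10x:
1/(1 + 10x) = sum_{k>=0} (-10)^k x^k.
So the coefficient of x^24 is (-10)^24 = 1000000000000000000000000.

1000000000000000000000000


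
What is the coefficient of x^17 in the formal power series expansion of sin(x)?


The Maclaurin series is sin(t) = sum_{k>=0} (-1)^k t^(2k+1) / (2k+1)!, so substituting t = x, only odd powers of x are nonzero, with coefficient of x^(2k+1) equal to (-1)^k / (2k+1)!.
Write 17 = 2*8 + 1, giving the coefficient (-1)^8 / 17! = 1/355687428096000 = 1/355687428096000.

1/355687428096000


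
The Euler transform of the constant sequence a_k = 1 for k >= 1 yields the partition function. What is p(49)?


The Euler transform converts the sequence a_k = 1 into the number of integer partitions.
Using the recurrence or dynamic programming:
p(49) = 173525

173525


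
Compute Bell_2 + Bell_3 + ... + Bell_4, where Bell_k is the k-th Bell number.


Recall Bell_k counts set partitions of a k-set (with Bell_0 = 1 by convention).
Bell_2 through Bell_4: 2, 5, 15
Sum = 2 + 5 + 15 = 22.

22


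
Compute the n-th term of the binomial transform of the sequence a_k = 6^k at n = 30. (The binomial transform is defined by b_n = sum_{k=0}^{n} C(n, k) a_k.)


With a_k = 6^k, b_n = sum_{k=0}^{n} C(n, k) 6^k = (1 + 6)^n by the binomial theorem.
For n = 30: (1 + 6)^30 = 7^30 = 22539340290692258087863249.

22539340290692258087863249


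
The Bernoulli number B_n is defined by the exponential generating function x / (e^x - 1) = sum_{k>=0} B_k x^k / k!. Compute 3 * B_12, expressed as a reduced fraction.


Bernoulli numbers can also be computed recursively via B_0 = 1 and sum_{j=0}^{m} C(m+1, j) B_j = 0 for m >= 1. Odd-index Bernoulli numbers vanish for k >= 3.
Computing B_12 = -691/2730, so 3 * B_12 = 3 * -691/2730 = -691/910.

-691/910


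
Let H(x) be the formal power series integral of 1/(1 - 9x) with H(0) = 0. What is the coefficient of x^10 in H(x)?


1/(1 - 9x) = sum_{k>=0} 9^k x^k. Integrating termwise with H(0) = 0:
H(x) = sum_{k>=0} 9^k x^(k+1) / (k+1) = sum_{m>=1} 9^(m-1) x^m / m.
For m = 10: 9^9/10 = 387420489/10 = 387420489/10.

387420489/10


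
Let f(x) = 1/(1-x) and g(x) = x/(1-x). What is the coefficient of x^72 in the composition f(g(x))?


First simplify the composition: f(g(x)) = 1/(1 - x/(1-x)) = (1-x)/((1-x) - x) = (1-x)/(1-2x).
Now extract the coefficient. Write (1-x)/(1-2x) = 1/(1-2x) - x/(1-2x).
The coefficient of x^n in 1/(1-2x) is 2^n, and in x/(1-2x) is 2^(n-1) (for n >= 1).
So the coefficient of x^72 is 2^72 - 2^71 = 4722366482869645213696 - 2361183241434822606848 = 2361183241434822606848.

2361183241434822606848


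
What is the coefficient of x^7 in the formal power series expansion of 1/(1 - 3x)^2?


The general identity 1/(1 - c x)^r = sum_{k>=0} c^k C(k + r - 1, r - 1) x^k follows by substituting y = c x into 1/(1 - y)^r = sum_{k>=0} C(k + r - 1, r - 1) y^k.
For c = 3, r = 2, k = 7:
3^7 * C(8, 1) = 2187 * 8 = 17496.

17496


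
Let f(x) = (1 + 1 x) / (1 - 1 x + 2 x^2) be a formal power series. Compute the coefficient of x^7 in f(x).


Write f(x) = sum_{k>=0} a_k x^k. Multiplying both sides by 1 - 1 x + 2 x^2 gives
(1 - 1 x + 2 x^2) sum_{k>=0} a_k x^k = 1 + 1 x.
Matching coefficients:
 x^0: a_0 = 1
 x^1: a_1 - 1 a_0 = 1  =>  a_1 = 1*1 + 1 = 2
 x^k (k >= 2): a_k = 1 a_{k-1} - 2 a_{k-2}.
Iterating: a_2 = 0, a_3 = -4, a_4 = -4, a_5 = 4, a_6 = 12, a_7 = 4.
So the coefficient of x^7 is 4.

4


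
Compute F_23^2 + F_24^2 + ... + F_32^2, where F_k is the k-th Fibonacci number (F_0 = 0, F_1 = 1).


There is a standard identity sum_{k=0}^{N} F_k^2 = F_N * F_{N+1} (proved inductively from the telescoping relation F_k^2 = F_k F_{k+1} - F_{k-1} F_k). Then
sum_{k=23}^{32} F_k^2 = F_32 F_33 - F_22 F_23.
Computing: F_32 = 2178309, F_33 = 3524578, F_22 = 17711, F_23 = 28657.
Sum = 2178309 * 3524578 - 17711 * 28657 = 7677112434475.

7677112434475


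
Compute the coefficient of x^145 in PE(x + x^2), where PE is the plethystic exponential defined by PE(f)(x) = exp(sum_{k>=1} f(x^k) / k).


With f(x) = x + x^2, the exponent is sum_{k>=1} (x^k + x^(2k)) / k = -ln(1 - x) - ln(1 - x^2). Exponentiating:
PE(x + x^2) = 1 / ((1 - x)(1 - x^2)).
This is the generating function for partitions of n into parts of size 1 or 2. The number of 2's can be any j in 0..72, and the rest are 1's, so
[x^145] = floor(145/2) + 1 = 73.

73


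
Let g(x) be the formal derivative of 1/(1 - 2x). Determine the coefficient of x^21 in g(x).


Differentiate termwise: d/dx sum_{k>=0} 2^k x^k = sum_{k>=1} k 2^k x^(k-1) = sum_{j>=0} (j+1) 2^(j+1) x^j.
Equivalently, d/dx [1/(1 - 2x)] = 2/(1 - 2x)^2.
For j = 21: 22 * 2^22 = 22 * 4194304 = 92274688.

92274688


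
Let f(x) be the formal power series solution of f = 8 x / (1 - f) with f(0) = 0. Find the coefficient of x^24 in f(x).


Apply Lagrange inversion: f = 8 x * phi(f) with phi(t) = 1/(1 - t), so
[x^n] f = 8^n * (1/n) [t^(n-1)] phi(t)^n = 8^n * (1/n) [t^(n-1)] (1 - t)^(-n) = 8^n * (1/n) C(2n - 2, n - 1) = 8^n * C_{n-1}.
For n = 24: C_23 = C(46, 23) / 24 = 8233430727600/24 = 343059613650.
With the 8^24 = 4722366482869645213696 factor, the coefficient is 4722366482869645213696 * 343059613650 = 1620053221126969830323121448550400.

1620053221126969830323121448550400


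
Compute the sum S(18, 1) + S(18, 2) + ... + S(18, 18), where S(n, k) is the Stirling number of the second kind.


By definition, S(n, k) counts partitions of an n-set into exactly k nonempty blocks.
Computing row n = 18 for k = 1..18:
S(18, k): 1, 131071, 64439010, 2798806985, 28958095545, 110687251039, 197462483400, 189036065010, 106175395755, 37112163803, 8391004908, 1256328866, 125854638, 8408778, 367200, 9996, 153, 1
Sum = 682076806159. (This equals Bell_18 since the sum runs over all k.)

682076806159
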